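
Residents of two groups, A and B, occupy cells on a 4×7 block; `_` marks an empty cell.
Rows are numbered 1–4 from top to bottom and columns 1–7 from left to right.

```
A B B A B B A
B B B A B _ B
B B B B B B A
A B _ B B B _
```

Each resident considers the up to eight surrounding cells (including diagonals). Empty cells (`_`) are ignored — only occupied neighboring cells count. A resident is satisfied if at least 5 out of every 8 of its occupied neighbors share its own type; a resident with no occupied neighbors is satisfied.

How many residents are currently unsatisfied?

(1,1)A 0/3 not
(1,2)B 4/5 satisfied
(1,3)B 3/5 not
(1,4)A 1/5 not
(1,5)B 2/4 not
(1,6)B 3/4 satisfied
(1,7)A 0/2 not
(2,1)B 4/5 satisfied
(2,2)B 7/8 satisfied
(2,3)B 6/8 satisfied
(2,4)A 1/8 not
(2,5)B 5/7 satisfied
(2,7)B 2/4 not
(3,1)B 4/5 satisfied
(3,2)B 6/7 satisfied
(3,3)B 6/7 satisfied
(3,4)B 6/7 satisfied
(3,5)B 6/7 satisfied
(3,6)B 5/6 satisfied
(3,7)A 0/3 not
(4,1)A 0/3 not
(4,2)B 3/4 satisfied
(4,4)B 4/4 satisfied
(4,5)B 5/5 satisfied
(4,6)B 3/4 satisfied
Unsatisfied: (1,1), (1,3), (1,4), (1,5), (1,7), (2,4), (2,7), (3,7), (4,1) — 9 in total.

9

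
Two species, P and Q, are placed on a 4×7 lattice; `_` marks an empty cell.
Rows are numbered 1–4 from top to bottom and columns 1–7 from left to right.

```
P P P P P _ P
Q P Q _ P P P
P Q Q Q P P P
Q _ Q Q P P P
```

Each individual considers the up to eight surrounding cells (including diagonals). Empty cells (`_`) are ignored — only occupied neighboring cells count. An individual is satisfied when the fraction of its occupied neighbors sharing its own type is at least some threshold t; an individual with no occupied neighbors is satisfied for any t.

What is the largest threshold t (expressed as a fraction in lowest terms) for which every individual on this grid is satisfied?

1/5

Row 1: (1,1)P 2/3 · (1,2)P 3/5 · (1,3)P 3/4 · (1,4)P 3/4 · (1,5)P 3/3 · (1,7)P 2/2
Row 2: (2,1)Q 1/5 · (2,2)P 4/8 · (2,3)Q 3/7 · (2,5)P 5/6 · (2,6)P 7/7 · (2,7)P 4/4
Row 3: (3,1)P 1/4 · (3,2)Q 5/7 · (3,3)Q 5/6 · (3,4)Q 4/7 · (3,5)P 5/7 · (3,6)P 8/8 · (3,7)P 5/5
Row 4: (4,1)Q 1/2 · (4,3)Q 4/4 · (4,4)Q 3/5 · (4,5)P 3/5 · (4,6)P 5/5 · (4,7)P 3/3
The smallest same-type fraction is 1/5 at (2,1), which reduces to 1/5. Any threshold above that leaves this individual unsatisfied.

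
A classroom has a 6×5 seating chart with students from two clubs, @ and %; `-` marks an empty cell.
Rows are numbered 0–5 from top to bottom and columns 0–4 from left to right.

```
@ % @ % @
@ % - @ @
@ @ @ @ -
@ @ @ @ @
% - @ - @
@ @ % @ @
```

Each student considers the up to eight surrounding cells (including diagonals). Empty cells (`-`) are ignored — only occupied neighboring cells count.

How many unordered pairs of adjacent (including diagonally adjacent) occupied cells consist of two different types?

Scan each occupied cell's neighbors to the right and below (and the two forward diagonals) so each pair is counted once.
From row 0: 9 unlike of 14 pairs (running 9/14).
From row 1: 4 unlike of 10 pairs (running 13/24).
From row 2: 0 unlike of 14 pairs (running 13/38).
From row 3: 2 unlike of 11 pairs (running 15/49).
From row 4: 3 unlike of 7 pairs (running 18/56).
From row 5: 2 unlike of 4 pairs (running 20/60).
Total adjacent occupied pairs: 60; unlike-type pairs: 20.

20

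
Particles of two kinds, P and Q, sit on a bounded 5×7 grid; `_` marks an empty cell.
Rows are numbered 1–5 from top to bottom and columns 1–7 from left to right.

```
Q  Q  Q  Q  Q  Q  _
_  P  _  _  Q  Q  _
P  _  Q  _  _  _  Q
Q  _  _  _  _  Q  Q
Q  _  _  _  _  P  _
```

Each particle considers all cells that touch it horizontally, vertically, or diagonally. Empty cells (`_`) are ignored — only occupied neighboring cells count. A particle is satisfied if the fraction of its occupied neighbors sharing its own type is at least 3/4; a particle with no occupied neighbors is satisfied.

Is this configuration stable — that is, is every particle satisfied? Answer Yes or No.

Row 1: (1,1)Q 1/2 unhappy · (1,2)Q 2/3 unhappy · (1,3)Q 2/3 unhappy · (1,4)Q 3/3 ok · (1,5)Q 4/4 ok · (1,6)Q 3/3 ok
Row 2: (2,2)P 1/5 unhappy · (2,5)Q 4/4 ok · (2,6)Q 4/4 ok
Row 3: (3,1)P 1/2 unhappy · (3,3)Q 0/1 unhappy · (3,7)Q 3/3 ok
Row 4: (4,1)Q 1/2 unhappy · (4,6)Q 2/3 unhappy · (4,7)Q 2/3 unhappy
Row 5: (5,1)Q 1/1 ok · (5,6)P 0/2 unhappy
For instance (1,1) has only 1/2 same-type neighbors, below 3/4.

No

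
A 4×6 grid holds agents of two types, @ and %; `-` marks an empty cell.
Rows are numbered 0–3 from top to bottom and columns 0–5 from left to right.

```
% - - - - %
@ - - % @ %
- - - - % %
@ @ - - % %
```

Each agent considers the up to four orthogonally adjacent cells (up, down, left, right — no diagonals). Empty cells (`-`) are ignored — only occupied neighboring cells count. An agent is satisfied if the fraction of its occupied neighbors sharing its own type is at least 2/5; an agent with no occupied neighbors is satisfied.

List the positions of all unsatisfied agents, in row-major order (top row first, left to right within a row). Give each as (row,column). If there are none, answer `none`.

(0,0)% 0/1 not
(0,5)% 1/1 satisfied
(1,0)@ 0/1 not
(1,3)% 0/1 not
(1,4)@ 0/3 not
(1,5)% 2/3 satisfied
(2,4)% 2/3 satisfied
(2,5)% 3/3 satisfied
(3,0)@ 1/1 satisfied
(3,1)@ 1/1 satisfied
(3,4)% 2/2 satisfied
(3,5)% 2/2 satisfied

(0,0), (1,0), (1,3), (1,4)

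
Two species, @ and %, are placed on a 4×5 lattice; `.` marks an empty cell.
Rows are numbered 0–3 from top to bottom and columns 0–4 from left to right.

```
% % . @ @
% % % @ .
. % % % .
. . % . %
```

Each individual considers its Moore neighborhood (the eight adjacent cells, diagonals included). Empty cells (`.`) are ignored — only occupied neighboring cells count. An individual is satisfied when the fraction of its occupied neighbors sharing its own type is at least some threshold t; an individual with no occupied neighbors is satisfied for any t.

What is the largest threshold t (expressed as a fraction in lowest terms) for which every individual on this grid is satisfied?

2/5

(0,0)% 3/3
(0,1)% 4/4
(0,3)@ 2/3
(0,4)@ 2/2
(1,0)% 4/4
(1,1)% 6/6
(1,2)% 5/7
(1,3)@ 2/5
(2,1)% 5/5
(2,2)% 5/6
(2,3)% 4/5
(3,2)% 3/3
(3,4)% 1/1
The smallest same-type fraction is 2/5 at (1,3), which reduces to 2/5. Any threshold above that leaves this individual unsatisfied.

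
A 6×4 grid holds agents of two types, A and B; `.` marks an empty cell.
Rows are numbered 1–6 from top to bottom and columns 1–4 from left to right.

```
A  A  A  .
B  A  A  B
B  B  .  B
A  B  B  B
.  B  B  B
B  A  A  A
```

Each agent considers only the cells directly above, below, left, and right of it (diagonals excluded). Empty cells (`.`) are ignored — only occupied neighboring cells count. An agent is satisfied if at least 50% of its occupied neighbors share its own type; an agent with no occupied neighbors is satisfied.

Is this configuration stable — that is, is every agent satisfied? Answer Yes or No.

No

(1,1)A 1/2 satisfied
(1,2)A 3/3 satisfied
(1,3)A 2/2 satisfied
(2,1)B 1/3 not
(2,2)A 2/4 satisfied
(2,3)A 2/3 satisfied
(2,4)B 1/2 satisfied
(3,1)B 2/3 satisfied
(3,2)B 2/3 satisfied
(3,4)B 2/2 satisfied
(4,1)A 0/2 not
(4,2)B 3/4 satisfied
(4,3)B 3/3 satisfied
(4,4)B 3/3 satisfied
(5,2)B 2/3 satisfied
(5,3)B 3/4 satisfied
(5,4)B 2/3 satisfied
(6,1)B 0/1 not
(6,2)A 1/3 not
(6,3)A 2/3 satisfied
(6,4)A 1/2 satisfied
For instance (2,1) has only 1/3 same-type neighbors, below 1/2.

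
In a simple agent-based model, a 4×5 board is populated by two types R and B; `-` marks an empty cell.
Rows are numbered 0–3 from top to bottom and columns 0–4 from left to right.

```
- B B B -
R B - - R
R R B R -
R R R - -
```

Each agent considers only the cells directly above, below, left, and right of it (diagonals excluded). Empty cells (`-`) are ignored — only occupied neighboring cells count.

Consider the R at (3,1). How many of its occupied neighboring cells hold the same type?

Occupied neighbors of (3,1): (2,1)=R, (3,0)=R, (3,2)=R.
Same type (R): 3 of 3.

3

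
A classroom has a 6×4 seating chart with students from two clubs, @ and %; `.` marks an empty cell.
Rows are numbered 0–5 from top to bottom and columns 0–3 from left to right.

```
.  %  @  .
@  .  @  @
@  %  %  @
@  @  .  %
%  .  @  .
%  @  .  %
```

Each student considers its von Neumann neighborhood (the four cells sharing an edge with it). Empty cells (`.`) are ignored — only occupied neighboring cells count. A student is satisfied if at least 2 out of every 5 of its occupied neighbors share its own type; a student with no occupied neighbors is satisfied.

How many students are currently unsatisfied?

6

Row 0: (0,1)% 0/1 unhappy · (0,2)@ 1/2 ok
Row 1: (1,0)@ 1/1 ok · (1,2)@ 2/3 ok · (1,3)@ 2/2 ok
Row 2: (2,0)@ 2/3 ok · (2,1)% 1/3 unhappy · (2,2)% 1/3 unhappy · (2,3)@ 1/3 unhappy
Row 3: (3,0)@ 2/3 ok · (3,1)@ 1/2 ok · (3,3)% 0/1 unhappy
Row 4: (4,0)% 1/2 ok · (4,2)@ 0/0 ok
Row 5: (5,0)% 1/2 ok · (5,1)@ 0/1 unhappy · (5,3)% 0/0 ok
Unsatisfied: (0,1), (2,1), (2,2), (2,3), (3,3), (5,1) — 6 in total.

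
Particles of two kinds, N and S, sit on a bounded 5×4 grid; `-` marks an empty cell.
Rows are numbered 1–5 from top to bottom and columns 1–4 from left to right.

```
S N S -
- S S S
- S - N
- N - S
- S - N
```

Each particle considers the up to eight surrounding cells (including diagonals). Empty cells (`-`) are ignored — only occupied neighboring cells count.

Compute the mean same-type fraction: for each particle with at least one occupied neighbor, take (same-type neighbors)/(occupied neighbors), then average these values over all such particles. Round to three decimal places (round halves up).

(1,1)S 1/2
(1,2)N 0/4
(1,3)S 3/4
(2,2)S 4/5
(2,3)S 4/6
(2,4)S 2/3
(3,2)S 2/3
(3,4)N 0/3
(4,2)N 0/2
(4,4)S 0/2
(5,2)S 0/1
(5,4)N 0/1
Sum over 12 particles: 1/2 + 0/4 + 3/4 + 4/5 + 4/6 + 2/3 + 2/3 + 0/3 + 0/2 + 0/2 + 0/1 + 0/1 = 81/20; mean = 81/20 ÷ 12 = 27/80 = 0.3375 → 0.338.

0.338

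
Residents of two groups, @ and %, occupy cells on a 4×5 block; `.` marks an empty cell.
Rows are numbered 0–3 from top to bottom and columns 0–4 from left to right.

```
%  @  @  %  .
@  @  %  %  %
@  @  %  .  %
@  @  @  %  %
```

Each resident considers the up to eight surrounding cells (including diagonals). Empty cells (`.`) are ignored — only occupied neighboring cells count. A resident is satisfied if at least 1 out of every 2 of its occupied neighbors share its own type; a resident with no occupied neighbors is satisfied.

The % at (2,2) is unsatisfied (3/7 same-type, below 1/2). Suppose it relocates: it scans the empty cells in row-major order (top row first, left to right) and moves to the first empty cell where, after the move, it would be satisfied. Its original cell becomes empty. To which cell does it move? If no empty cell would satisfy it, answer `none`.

Vacating (2,2). Empty cells in order:
  (0,4): 3/3 same-type → satisfied — stop here.

(0,4)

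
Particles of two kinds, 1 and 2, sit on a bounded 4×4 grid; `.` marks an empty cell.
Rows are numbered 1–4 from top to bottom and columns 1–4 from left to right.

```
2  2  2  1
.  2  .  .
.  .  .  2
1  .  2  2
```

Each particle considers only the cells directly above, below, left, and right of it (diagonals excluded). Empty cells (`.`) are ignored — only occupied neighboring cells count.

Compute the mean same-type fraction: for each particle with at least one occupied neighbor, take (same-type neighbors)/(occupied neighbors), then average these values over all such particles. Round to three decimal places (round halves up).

0.813

Row 1: (1,1)2 1/1 · (1,2)2 3/3 · (1,3)2 1/2 · (1,4)1 0/1
Row 2: (2,2)2 1/1
Row 3: (3,4)2 1/1
Row 4: (4,1)1 — no occupied neighbors · (4,3)2 1/1 · (4,4)2 2/2
Sum over 8 particles: 1/1 + 3/3 + 1/2 + 0/1 + 1/1 + 1/1 + 1/1 + 2/2 = 13/2; mean = 13/2 ÷ 8 = 13/16 = 0.8125 → 0.813.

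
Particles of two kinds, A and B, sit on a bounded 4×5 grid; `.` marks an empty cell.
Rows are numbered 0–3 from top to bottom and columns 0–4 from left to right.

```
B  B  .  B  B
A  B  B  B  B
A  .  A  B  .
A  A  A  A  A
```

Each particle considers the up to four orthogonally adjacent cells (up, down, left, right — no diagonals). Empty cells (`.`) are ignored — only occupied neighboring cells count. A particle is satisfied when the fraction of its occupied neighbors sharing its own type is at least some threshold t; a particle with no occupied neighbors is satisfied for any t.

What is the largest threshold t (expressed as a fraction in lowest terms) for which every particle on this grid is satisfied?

(0,0)B 1/2
(0,1)B 2/2
(0,3)B 2/2
(0,4)B 2/2
(1,0)A 1/3
(1,1)B 2/3
(1,2)B 2/3
(1,3)B 4/4
(1,4)B 2/2
(2,0)A 2/2
(2,2)A 1/3
(2,3)B 1/3
(3,0)A 2/2
(3,1)A 2/2
(3,2)A 3/3
(3,3)A 2/3
(3,4)A 1/1
The smallest same-type fraction is 1/3 at (1,0), which reduces to 1/3. Any threshold above that leaves this particle unsatisfied.

1/3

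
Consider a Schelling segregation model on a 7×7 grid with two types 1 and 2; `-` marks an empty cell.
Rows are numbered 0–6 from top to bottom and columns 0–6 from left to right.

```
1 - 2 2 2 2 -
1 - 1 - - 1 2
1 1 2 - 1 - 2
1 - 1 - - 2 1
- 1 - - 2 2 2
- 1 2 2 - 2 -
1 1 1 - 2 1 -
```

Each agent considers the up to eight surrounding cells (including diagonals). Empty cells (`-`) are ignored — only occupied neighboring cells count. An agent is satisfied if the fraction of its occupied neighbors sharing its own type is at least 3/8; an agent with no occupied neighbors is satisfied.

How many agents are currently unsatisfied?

6

(0,0)1 1/1 ✓
(0,2)2 1/2 ✓
(0,3)2 2/3 ✓
(0,4)2 2/3 ✓
(0,5)2 2/3 ✓
(1,0)1 3/3 ✓
(1,2)1 1/4 ✗
(1,5)1 1/5 ✗
(1,6)2 2/3 ✓
(2,0)1 3/3 ✓
(2,1)1 5/6 ✓
(2,2)2 0/3 ✗
(2,4)1 1/2 ✓
(2,6)2 2/4 ✓
(3,0)1 3/3 ✓
(3,2)1 2/3 ✓
(3,5)2 4/6 ✓
(3,6)1 0/4 ✗
(4,1)1 3/4 ✓
(4,4)2 4/4 ✓
(4,5)2 4/5 ✓
(4,6)2 3/4 ✓
(5,1)1 4/5 ✓
(5,2)2 1/5 ✗
(5,3)2 3/4 ✓
(5,5)2 4/5 ✓
(6,0)1 2/2 ✓
(6,1)1 3/4 ✓
(6,2)1 2/4 ✓
(6,4)2 2/3 ✓
(6,5)1 0/2 ✗
Unsatisfied: (1,2), (1,5), (2,2), (3,6), (5,2), (6,5) — 6 in total.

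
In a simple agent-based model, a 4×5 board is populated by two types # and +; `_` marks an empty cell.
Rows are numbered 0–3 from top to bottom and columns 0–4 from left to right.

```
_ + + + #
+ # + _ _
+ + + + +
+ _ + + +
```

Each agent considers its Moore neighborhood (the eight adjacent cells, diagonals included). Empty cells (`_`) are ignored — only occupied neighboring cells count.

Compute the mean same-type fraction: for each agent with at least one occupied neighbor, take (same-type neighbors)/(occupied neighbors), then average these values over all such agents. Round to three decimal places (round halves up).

Row 0: (0,1)+ 3/4 · (0,2)+ 3/4 · (0,3)+ 2/3 · (0,4)# 0/1
Row 1: (1,0)+ 3/4 · (1,1)# 0/7 · (1,2)+ 6/7
Row 2: (2,0)+ 3/4 · (2,1)+ 6/7 · (2,2)+ 5/6 · (2,3)+ 6/6 · (2,4)+ 3/3
Row 3: (3,0)+ 2/2 · (3,2)+ 4/4 · (3,3)+ 5/5 · (3,4)+ 3/3
Sum over 16 agents: 3/4 + 3/4 + 2/3 + 0/1 + 3/4 + 0/7 + 6/7 + 3/4 + 6/7 + 5/6 + 6/6 + 3/3 + 2/2 + 4/4 + 5/5 + 3/3 = 171/14; mean = 171/14 ÷ 16 = 171/224 = 0.763392… → 0.763.

0.763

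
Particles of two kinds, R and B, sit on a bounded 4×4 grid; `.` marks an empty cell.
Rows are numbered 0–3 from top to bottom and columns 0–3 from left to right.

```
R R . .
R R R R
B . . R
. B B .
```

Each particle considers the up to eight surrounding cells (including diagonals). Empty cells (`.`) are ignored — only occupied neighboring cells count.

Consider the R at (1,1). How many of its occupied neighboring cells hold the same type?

Occupied neighbors of (1,1): (0,0)=R, (0,1)=R, (1,0)=R, (1,2)=R, (2,0)=B.
Same type (R): 4 of 5.

4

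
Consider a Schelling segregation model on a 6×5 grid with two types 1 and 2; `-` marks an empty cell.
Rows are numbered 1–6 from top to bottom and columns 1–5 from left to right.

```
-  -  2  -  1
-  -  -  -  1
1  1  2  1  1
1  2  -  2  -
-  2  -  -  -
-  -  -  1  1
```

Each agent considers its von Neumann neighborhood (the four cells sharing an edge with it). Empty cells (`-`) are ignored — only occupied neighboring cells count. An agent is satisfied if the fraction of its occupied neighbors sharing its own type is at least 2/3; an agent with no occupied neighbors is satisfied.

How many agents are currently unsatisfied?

6

Row 1: (1,3)2 0/0 ok · (1,5)1 1/1 ok
Row 2: (2,5)1 2/2 ok
Row 3: (3,1)1 2/2 ok · (3,2)1 1/3 unhappy · (3,3)2 0/2 unhappy · (3,4)1 1/3 unhappy · (3,5)1 2/2 ok
Row 4: (4,1)1 1/2 unhappy · (4,2)2 1/3 unhappy · (4,4)2 0/1 unhappy
Row 5: (5,2)2 1/1 ok
Row 6: (6,4)1 1/1 ok · (6,5)1 1/1 ok
Unsatisfied: (3,2), (3,3), (3,4), (4,1), (4,2), (4,4) — 6 in total.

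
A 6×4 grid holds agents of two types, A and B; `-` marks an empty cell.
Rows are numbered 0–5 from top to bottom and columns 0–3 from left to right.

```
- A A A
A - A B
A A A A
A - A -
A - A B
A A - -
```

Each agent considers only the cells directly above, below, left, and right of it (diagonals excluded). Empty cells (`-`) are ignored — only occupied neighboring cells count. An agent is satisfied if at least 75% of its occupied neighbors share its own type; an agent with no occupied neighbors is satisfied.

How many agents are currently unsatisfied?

6

(0,1)A 1/1 satisfied
(0,2)A 3/3 satisfied
(0,3)A 1/2 not
(1,0)A 1/1 satisfied
(1,2)A 2/3 not
(1,3)B 0/3 not
(2,0)A 3/3 satisfied
(2,1)A 2/2 satisfied
(2,2)A 4/4 satisfied
(2,3)A 1/2 not
(3,0)A 2/2 satisfied
(3,2)A 2/2 satisfied
(4,0)A 2/2 satisfied
(4,2)A 1/2 not
(4,3)B 0/1 not
(5,0)A 2/2 satisfied
(5,1)A 1/1 satisfied
Unsatisfied: (0,3), (1,2), (1,3), (2,3), (4,2), (4,3) — 6 in total.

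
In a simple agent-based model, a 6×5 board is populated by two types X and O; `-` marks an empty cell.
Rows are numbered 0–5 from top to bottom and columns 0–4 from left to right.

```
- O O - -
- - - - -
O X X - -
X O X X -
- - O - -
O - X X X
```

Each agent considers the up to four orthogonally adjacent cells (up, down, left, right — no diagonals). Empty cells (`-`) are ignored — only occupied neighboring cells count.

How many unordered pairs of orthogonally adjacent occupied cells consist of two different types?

Scan each occupied cell's neighbors to the right and below so each pair is counted once.
From row 0: 0 unlike of 1 pairs (running 0/1).
From row 2: 3 unlike of 5 pairs (running 3/6).
From row 3: 3 unlike of 4 pairs (running 6/10).
From row 4: 1 unlike of 1 pairs (running 7/11).
From row 5: 0 unlike of 2 pairs (running 7/13).
Total adjacent occupied pairs: 13; unlike-type pairs: 7.

7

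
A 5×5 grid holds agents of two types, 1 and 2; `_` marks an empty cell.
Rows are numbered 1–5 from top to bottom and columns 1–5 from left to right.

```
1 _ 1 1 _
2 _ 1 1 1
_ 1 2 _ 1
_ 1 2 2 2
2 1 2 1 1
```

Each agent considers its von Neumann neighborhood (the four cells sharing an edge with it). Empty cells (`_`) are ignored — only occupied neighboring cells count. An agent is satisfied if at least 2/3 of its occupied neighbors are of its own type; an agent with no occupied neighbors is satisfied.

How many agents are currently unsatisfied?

11

(1,1)1 0/1 ✗
(1,3)1 2/2 ✓
(1,4)1 2/2 ✓
(2,1)2 0/1 ✗
(2,3)1 2/3 ✓
(2,4)1 3/3 ✓
(2,5)1 2/2 ✓
(3,2)1 1/2 ✗
(3,3)2 1/3 ✗
(3,5)1 1/2 ✗
(4,2)1 2/3 ✓
(4,3)2 3/4 ✓
(4,4)2 2/3 ✓
(4,5)2 1/3 ✗
(5,1)2 0/1 ✗
(5,2)1 1/3 ✗
(5,3)2 1/3 ✗
(5,4)1 1/3 ✗
(5,5)1 1/2 ✗
Unsatisfied: (1,1), (2,1), (3,2), (3,3), (3,5), (4,5), (5,1), (5,2), (5,3), (5,4), (5,5) — 11 in total.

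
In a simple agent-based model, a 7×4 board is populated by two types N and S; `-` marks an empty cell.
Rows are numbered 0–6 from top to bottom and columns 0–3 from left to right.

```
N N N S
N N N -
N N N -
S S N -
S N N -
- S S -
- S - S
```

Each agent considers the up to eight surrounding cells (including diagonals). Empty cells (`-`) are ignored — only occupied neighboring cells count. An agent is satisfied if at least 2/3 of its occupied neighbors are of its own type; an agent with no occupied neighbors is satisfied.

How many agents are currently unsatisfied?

8

(0,0)N 3/3 ok
(0,1)N 5/5 ok
(0,2)N 3/4 ok
(0,3)S 0/2 unhappy
(1,0)N 5/5 ok
(1,1)N 8/8 ok
(1,2)N 5/6 ok
(2,0)N 3/5 unhappy
(2,1)N 6/8 ok
(2,2)N 4/5 ok
(3,0)S 2/5 unhappy
(3,1)S 2/8 unhappy
(3,2)N 4/5 ok
(4,0)S 3/4 ok
(4,1)N 2/7 unhappy
(4,2)N 2/5 unhappy
(5,1)S 3/5 unhappy
(5,2)S 3/5 unhappy
(6,1)S 2/2 ok
(6,3)S 1/1 ok
Unsatisfied: (0,3), (2,0), (3,0), (3,1), (4,1), (4,2), (5,1), (5,2) — 8 in total.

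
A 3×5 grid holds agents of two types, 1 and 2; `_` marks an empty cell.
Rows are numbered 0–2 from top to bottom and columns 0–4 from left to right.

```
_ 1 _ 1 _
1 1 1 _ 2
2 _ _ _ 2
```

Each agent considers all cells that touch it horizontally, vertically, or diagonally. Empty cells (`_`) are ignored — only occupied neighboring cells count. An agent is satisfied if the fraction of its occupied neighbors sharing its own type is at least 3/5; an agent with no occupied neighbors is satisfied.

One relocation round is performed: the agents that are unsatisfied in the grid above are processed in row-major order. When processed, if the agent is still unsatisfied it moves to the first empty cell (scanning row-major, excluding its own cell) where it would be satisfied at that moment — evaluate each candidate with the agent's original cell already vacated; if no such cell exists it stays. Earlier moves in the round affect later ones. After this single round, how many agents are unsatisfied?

0

Initially unsatisfied (in order): (0,3), (1,4), (2,0).
  (0,3) → (0,0).
  (1,4): now satisfied by earlier moves; stays.
  (2,0) → (0,4).
Resulting grid:
1 1 _ _ 2
1 1 1 _ 2
_ _ _ _ 2
All satisfied now.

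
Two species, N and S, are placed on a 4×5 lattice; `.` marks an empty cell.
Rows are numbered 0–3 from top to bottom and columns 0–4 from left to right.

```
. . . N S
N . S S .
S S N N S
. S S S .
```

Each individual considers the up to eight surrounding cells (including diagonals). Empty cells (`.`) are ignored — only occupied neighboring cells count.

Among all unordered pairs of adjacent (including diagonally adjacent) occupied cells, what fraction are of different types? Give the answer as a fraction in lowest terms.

Scan each occupied cell's neighbors to the right and below (and the two forward diagonals) so each pair is counted once.
From row 0: 3 unlike of 4 pairs (running 3/4).
From row 1: 6 unlike of 9 pairs (running 9/13).
From row 2: 7 unlike of 13 pairs (running 16/26).
From row 3: 0 unlike of 2 pairs (running 16/28).
Total adjacent occupied pairs: 28; unlike-type pairs: 16.
16/28 reduces to 4/7.

4/7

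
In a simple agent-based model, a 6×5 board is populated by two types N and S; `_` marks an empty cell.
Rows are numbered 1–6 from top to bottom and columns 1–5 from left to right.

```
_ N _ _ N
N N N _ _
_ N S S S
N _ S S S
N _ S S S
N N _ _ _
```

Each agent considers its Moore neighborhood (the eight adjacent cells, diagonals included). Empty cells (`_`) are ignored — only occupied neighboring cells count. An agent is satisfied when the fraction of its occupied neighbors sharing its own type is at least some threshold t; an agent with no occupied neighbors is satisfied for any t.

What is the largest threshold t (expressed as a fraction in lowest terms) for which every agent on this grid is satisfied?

1/2

Row 1: (1,2)N 3/3 · (1,5)N — no occupied neighbors
Row 2: (2,1)N 3/3 · (2,2)N 4/5 · (2,3)N 3/5
Row 3: (3,2)N 4/6 · (3,3)S 3/6 · (3,4)S 5/6 · (3,5)S 3/3
Row 4: (4,1)N 2/2 · (4,3)S 5/6 · (4,4)S 8/8 · (4,5)S 5/5
Row 5: (5,1)N 3/3 · (5,3)S 3/4 · (5,4)S 5/5 · (5,5)S 3/3
Row 6: (6,1)N 2/2 · (6,2)N 2/3
The smallest same-type fraction is 3/6 at (3,3), which reduces to 1/2. Any threshold above that leaves this agent unsatisfied.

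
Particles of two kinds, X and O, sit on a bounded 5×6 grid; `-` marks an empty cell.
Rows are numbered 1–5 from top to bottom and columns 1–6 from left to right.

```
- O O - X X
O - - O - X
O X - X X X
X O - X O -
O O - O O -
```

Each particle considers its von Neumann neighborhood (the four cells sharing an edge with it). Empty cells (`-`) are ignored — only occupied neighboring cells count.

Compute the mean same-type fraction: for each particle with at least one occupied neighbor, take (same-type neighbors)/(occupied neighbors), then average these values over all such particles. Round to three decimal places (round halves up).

(1,2)O 1/1
(1,3)O 1/1
(1,5)X 1/1
(1,6)X 2/2
(2,1)O 1/1
(2,4)O 0/1
(2,6)X 2/2
(3,1)O 1/3
(3,2)X 0/2
(3,4)X 2/3
(3,5)X 2/3
(3,6)X 2/2
(4,1)X 0/3
(4,2)O 1/3
(4,4)X 1/3
(4,5)O 1/3
(5,1)O 1/2
(5,2)O 2/2
(5,4)O 1/2
(5,5)O 2/2
Sum over 20 particles: 1/1 + 1/1 + 1/1 + 2/2 + 1/1 + 0/1 + 2/2 + 1/3 + 0/2 + 2/3 + 2/3 + 2/2 + 0/3 + 1/3 + 1/3 + 1/3 + 1/2 + 2/2 + 1/2 + 2/2 = 38/3; mean = 38/3 ÷ 20 = 19/30 = 0.633333… → 0.633.

0.633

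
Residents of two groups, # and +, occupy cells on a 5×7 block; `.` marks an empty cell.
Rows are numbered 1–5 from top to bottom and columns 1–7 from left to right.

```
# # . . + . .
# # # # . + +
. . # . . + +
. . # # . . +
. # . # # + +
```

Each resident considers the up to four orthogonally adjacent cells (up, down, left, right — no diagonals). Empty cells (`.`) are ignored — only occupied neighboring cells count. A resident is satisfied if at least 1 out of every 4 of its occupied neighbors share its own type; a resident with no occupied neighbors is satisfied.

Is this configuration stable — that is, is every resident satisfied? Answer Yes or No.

(1,1)# 2/2 ✓
(1,2)# 2/2 ✓
(1,5)+ 0/0 ✓
(2,1)# 2/2 ✓
(2,2)# 3/3 ✓
(2,3)# 3/3 ✓
(2,4)# 1/1 ✓
(2,6)+ 2/2 ✓
(2,7)+ 2/2 ✓
(3,3)# 2/2 ✓
(3,6)+ 2/2 ✓
(3,7)+ 3/3 ✓
(4,3)# 2/2 ✓
(4,4)# 2/2 ✓
(4,7)+ 2/2 ✓
(5,2)# 0/0 ✓
(5,4)# 2/2 ✓
(5,5)# 1/2 ✓
(5,6)+ 1/2 ✓
(5,7)+ 2/2 ✓
All meet the threshold, so the configuration is stable.

Yes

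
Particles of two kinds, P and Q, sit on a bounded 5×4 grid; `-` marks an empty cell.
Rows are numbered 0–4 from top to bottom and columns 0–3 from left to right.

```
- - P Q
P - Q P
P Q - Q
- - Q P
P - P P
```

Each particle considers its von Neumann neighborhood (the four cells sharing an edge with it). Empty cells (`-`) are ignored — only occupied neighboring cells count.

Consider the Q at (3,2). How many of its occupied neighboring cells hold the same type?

Occupied neighbors of (3,2): (4,2)=P, (3,3)=P.
Same type (Q): 0 of 2.

0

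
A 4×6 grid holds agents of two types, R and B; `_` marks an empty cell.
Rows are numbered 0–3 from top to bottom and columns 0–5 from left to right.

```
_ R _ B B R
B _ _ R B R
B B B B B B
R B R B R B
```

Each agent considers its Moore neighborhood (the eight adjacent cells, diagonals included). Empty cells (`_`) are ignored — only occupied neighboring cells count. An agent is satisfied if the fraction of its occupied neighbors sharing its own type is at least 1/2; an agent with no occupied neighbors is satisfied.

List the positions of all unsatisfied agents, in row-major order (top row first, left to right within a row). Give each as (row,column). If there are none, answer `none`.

(0,1), (0,4), (0,5), (1,3), (1,5), (3,0), (3,2), (3,4)

(0,1)R 0/1 ✗
(0,3)B 2/3 ✓
(0,4)B 2/5 ✗
(0,5)R 1/3 ✗
(1,0)B 2/3 ✓
(1,3)R 0/6 ✗
(1,4)B 5/8 ✓
(1,5)R 1/5 ✗
(2,0)B 3/4 ✓
(2,1)B 4/6 ✓
(2,2)B 4/6 ✓
(2,3)B 4/7 ✓
(2,4)B 5/8 ✓
(2,5)B 3/5 ✓
(3,0)R 0/3 ✗
(3,1)B 3/5 ✓
(3,2)R 0/5 ✗
(3,3)B 3/5 ✓
(3,4)R 0/5 ✗
(3,5)B 2/3 ✓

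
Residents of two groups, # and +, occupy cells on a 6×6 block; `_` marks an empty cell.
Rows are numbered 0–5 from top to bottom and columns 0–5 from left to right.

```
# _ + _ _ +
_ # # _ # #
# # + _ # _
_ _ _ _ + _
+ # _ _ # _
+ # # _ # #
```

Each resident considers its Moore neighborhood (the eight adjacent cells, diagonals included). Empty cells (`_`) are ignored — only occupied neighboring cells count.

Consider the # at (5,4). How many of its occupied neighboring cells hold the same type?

Occupied neighbors of (5,4): (4,4)=#, (5,5)=#.
Same type (#): 2 of 2.

2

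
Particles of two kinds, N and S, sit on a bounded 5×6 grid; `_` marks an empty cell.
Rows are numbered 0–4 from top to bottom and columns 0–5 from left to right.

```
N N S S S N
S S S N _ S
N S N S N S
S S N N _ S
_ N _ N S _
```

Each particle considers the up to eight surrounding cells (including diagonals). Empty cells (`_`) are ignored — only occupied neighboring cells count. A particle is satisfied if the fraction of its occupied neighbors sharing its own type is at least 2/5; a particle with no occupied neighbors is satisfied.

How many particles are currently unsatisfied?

11

Row 0: (0,0)N 1/3 ✗ · (0,1)N 1/5 ✗ · (0,2)S 3/5 ✓ · (0,3)S 3/4 ✓ · (0,4)S 2/4 ✓ · (0,5)N 0/2 ✗
Row 1: (1,0)S 2/5 ✓ · (1,1)S 4/8 ✓ · (1,2)S 5/8 ✓ · (1,3)N 2/7 ✗ · (1,5)S 2/4 ✓
Row 2: (2,0)N 0/5 ✗ · (2,1)S 5/8 ✓ · (2,2)N 3/8 ✗ · (2,3)S 1/6 ✗ · (2,4)N 2/6 ✗ · (2,5)S 2/3 ✓
Row 3: (3,0)S 2/4 ✓ · (3,1)S 2/6 ✗ · (3,2)N 4/7 ✓ · (3,3)N 4/6 ✓ · (3,5)S 2/3 ✓
Row 4: (4,1)N 1/3 ✗ · (4,3)N 2/3 ✓ · (4,4)S 1/3 ✗
Unsatisfied: (0,0), (0,1), (0,5), (1,3), (2,0), (2,2), (2,3), (2,4), (3,1), (4,1), (4,4) — 11 in total.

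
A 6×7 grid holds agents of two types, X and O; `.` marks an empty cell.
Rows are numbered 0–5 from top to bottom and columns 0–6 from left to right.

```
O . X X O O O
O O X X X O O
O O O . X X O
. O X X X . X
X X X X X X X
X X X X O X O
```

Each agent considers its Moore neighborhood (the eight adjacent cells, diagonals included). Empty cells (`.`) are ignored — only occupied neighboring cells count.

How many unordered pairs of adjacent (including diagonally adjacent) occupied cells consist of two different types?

30

Scan each occupied cell's neighbors to the right and below (and the two forward diagonals) so each pair is counted once.
Row 0: O(0,0)–O(1,0)= O(0,0)–O(1,1)= X(0,2)–X(0,3)= X(0,2)–X(1,2)= X(0,2)–X(1,3)= X(0,2)–O(1,1)≠ X(0,3)–O(0,4)≠ X(0,3)–X(1,3)= X(0,3)–X(1,4)= X(0,3)–X(1,2)= O(0,4)–O(0,5)= O(0,4)–X(1,4)≠ O(0,4)–O(1,5)= O(0,4)–X(1,3)≠ O(0,5)–O(0,6)= O(0,5)–O(1,5)= O(0,5)–O(1,6)= O(0,5)–X(1,4)≠ O(0,6)–O(1,6)= O(0,6)–O(1,5)=  → 5/20 unlike.
Row 1: O(1,0)–O(1,1)= O(1,0)–O(2,0)= O(1,0)–O(2,1)= O(1,1)–X(1,2)≠ O(1,1)–O(2,1)= O(1,1)–O(2,2)= O(1,1)–O(2,0)= X(1,2)–X(1,3)= X(1,2)–O(2,2)≠ X(1,2)–O(2,1)≠ X(1,3)–X(1,4)= X(1,3)–X(2,4)= X(1,3)–O(2,2)≠ X(1,4)–O(1,5)≠ X(1,4)–X(2,4)= X(1,4)–X(2,5)= O(1,5)–O(1,6)= O(1,5)–X(2,5)≠ O(1,5)–O(2,6)= O(1,5)–X(2,4)≠ O(1,6)–O(2,6)= O(1,6)–X(2,5)≠  → 8/22 unlike.
Row 2: O(2,0)–O(2,1)= O(2,0)–O(3,1)= O(2,1)–O(2,2)= O(2,1)–O(3,1)= O(2,1)–X(3,2)≠ O(2,2)–X(3,2)≠ O(2,2)–X(3,3)≠ O(2,2)–O(3,1)= X(2,4)–X(2,5)= X(2,4)–X(3,4)= X(2,4)–X(3,3)= X(2,5)–O(2,6)≠ X(2,5)–X(3,6)= X(2,5)–X(3,4)= O(2,6)–X(3,6)≠  → 5/15 unlike.
Row 3: O(3,1)–X(3,2)≠ O(3,1)–X(4,1)≠ O(3,1)–X(4,2)≠ O(3,1)–X(4,0)≠ X(3,2)–X(3,3)= X(3,2)–X(4,2)= X(3,2)–X(4,3)= X(3,2)–X(4,1)= X(3,3)–X(3,4)= X(3,3)–X(4,3)= X(3,3)–X(4,4)= X(3,3)–X(4,2)= X(3,4)–X(4,4)= X(3,4)–X(4,5)= X(3,4)–X(4,3)= X(3,6)–X(4,6)= X(3,6)–X(4,5)=  → 4/17 unlike.
Row 4: X(4,0)–X(4,1)= X(4,0)–X(5,0)= X(4,0)–X(5,1)= X(4,1)–X(4,2)= X(4,1)–X(5,1)= X(4,1)–X(5,2)= X(4,1)–X(5,0)= X(4,2)–X(4,3)= X(4,2)–X(5,2)= X(4,2)–X(5,3)= X(4,2)–X(5,1)= X(4,3)–X(4,4)= X(4,3)–X(5,3)= X(4,3)–O(5,4)≠ X(4,3)–X(5,2)= X(4,4)–X(4,5)= X(4,4)–O(5,4)≠ X(4,4)–X(5,5)= X(4,4)–X(5,3)= X(4,5)–X(4,6)= X(4,5)–X(5,5)= X(4,5)–O(5,6)≠ X(4,5)–O(5,4)≠ X(4,6)–O(5,6)≠ X(4,6)–X(5,5)=  → 5/25 unlike.
Row 5: X(5,0)–X(5,1)= X(5,1)–X(5,2)= X(5,2)–X(5,3)= X(5,3)–O(5,4)≠ O(5,4)–X(5,5)≠ X(5,5)–O(5,6)≠  → 3/6 unlike.
Total adjacent occupied pairs: 105; unlike-type pairs: 30.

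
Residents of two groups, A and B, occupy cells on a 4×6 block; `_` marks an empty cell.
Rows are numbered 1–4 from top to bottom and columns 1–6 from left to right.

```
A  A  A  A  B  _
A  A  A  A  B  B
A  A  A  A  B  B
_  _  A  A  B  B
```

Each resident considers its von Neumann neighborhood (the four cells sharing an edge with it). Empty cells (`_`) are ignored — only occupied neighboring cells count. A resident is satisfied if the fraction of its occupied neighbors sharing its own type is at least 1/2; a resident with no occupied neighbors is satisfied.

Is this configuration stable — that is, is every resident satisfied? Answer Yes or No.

Yes

(1,1)A 2/2 ✓
(1,2)A 3/3 ✓
(1,3)A 3/3 ✓
(1,4)A 2/3 ✓
(1,5)B 1/2 ✓
(2,1)A 3/3 ✓
(2,2)A 4/4 ✓
(2,3)A 4/4 ✓
(2,4)A 3/4 ✓
(2,5)B 3/4 ✓
(2,6)B 2/2 ✓
(3,1)A 2/2 ✓
(3,2)A 3/3 ✓
(3,3)A 4/4 ✓
(3,4)A 3/4 ✓
(3,5)B 3/4 ✓
(3,6)B 3/3 ✓
(4,3)A 2/2 ✓
(4,4)A 2/3 ✓
(4,5)B 2/3 ✓
(4,6)B 2/2 ✓
All meet the threshold, so the configuration is stable.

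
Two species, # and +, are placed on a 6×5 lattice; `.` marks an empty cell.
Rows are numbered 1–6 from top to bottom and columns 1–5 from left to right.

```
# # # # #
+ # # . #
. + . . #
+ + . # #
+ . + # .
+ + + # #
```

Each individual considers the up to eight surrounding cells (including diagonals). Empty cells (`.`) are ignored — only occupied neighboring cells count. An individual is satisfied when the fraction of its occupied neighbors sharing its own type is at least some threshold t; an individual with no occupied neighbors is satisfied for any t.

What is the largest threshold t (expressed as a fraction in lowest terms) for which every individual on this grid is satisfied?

1/4

Row 1: (1,1)# 2/3 · (1,2)# 4/5 · (1,3)# 4/4 · (1,4)# 4/4 · (1,5)# 2/2
Row 2: (2,1)+ 1/4 · (2,2)# 4/6 · (2,3)# 4/5 · (2,5)# 3/3
Row 3: (3,2)+ 3/5 · (3,5)# 3/3
Row 4: (4,1)+ 3/3 · (4,2)+ 4/4 · (4,4)# 3/4 · (4,5)# 3/3
Row 5: (5,1)+ 4/4 · (5,3)+ 3/6 · (5,4)# 4/6
Row 6: (6,1)+ 2/2 · (6,2)+ 4/4 · (6,3)+ 2/4 · (6,4)# 2/4 · (6,5)# 2/2
The smallest same-type fraction is 1/4 at (2,1), which reduces to 1/4. Any threshold above that leaves this individual unsatisfied.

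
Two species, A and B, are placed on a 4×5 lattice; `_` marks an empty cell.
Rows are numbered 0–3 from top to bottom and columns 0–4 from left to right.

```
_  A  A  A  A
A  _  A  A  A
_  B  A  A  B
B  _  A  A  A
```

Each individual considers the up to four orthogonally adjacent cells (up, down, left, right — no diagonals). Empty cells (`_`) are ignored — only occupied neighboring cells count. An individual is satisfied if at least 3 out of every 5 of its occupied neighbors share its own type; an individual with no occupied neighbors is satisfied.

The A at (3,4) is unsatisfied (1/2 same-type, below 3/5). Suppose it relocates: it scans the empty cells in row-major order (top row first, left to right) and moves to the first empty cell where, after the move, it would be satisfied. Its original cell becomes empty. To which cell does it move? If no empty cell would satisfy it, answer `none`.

Vacating (3,4). Empty cells in order:
  (0,0): 2/2 same-type → satisfied — stop here.

(0,0)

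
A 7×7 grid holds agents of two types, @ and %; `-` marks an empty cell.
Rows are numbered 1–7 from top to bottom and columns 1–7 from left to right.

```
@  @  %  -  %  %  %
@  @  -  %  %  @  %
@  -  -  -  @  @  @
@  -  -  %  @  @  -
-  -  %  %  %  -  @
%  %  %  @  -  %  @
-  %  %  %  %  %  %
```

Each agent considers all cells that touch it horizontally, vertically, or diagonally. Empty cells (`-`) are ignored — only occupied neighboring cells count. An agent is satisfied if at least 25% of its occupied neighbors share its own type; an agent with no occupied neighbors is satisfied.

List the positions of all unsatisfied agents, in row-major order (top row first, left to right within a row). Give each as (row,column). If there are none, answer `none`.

(1,1)@ 3/3 ✓
(1,2)@ 3/4 ✓
(1,3)% 1/3 ✓
(1,5)% 3/4 ✓
(1,6)% 4/5 ✓
(1,7)% 2/3 ✓
(2,1)@ 4/4 ✓
(2,2)@ 4/5 ✓
(2,4)% 3/4 ✓
(2,5)% 3/6 ✓
(2,6)@ 3/8 ✓
(2,7)% 2/5 ✓
(3,1)@ 3/3 ✓
(3,5)@ 4/7 ✓
(3,6)@ 5/7 ✓
(3,7)@ 3/4 ✓
(4,1)@ 1/1 ✓
(4,4)% 3/5 ✓
(4,5)@ 3/6 ✓
(4,6)@ 5/6 ✓
(5,3)% 4/5 ✓
(5,4)% 4/6 ✓
(5,5)% 3/6 ✓
(5,7)@ 2/3 ✓
(6,1)% 2/2 ✓
(6,2)% 5/5 ✓
(6,3)% 6/7 ✓
(6,4)@ 0/7 ✗
(6,6)% 4/6 ✓
(6,7)@ 1/4 ✓
(7,2)% 4/4 ✓
(7,3)% 4/5 ✓
(7,4)% 3/4 ✓
(7,5)% 3/4 ✓
(7,6)% 3/4 ✓
(7,7)% 2/3 ✓

(6,4)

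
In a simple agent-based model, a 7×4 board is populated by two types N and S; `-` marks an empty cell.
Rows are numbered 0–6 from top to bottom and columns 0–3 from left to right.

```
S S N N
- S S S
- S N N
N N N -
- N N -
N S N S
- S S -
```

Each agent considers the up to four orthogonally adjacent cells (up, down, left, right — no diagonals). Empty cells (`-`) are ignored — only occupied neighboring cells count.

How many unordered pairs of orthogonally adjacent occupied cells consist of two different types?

Scan each occupied cell's neighbors to the right and below so each pair is counted once.
Row 0: S(0,0)–S(0,1)= S(0,1)–N(0,2)≠ S(0,1)–S(1,1)= N(0,2)–N(0,3)= N(0,2)–S(1,2)≠ N(0,3)–S(1,3)≠  → 3/6 unlike.
Row 1: S(1,1)–S(1,2)= S(1,1)–S(2,1)= S(1,2)–S(1,3)= S(1,2)–N(2,2)≠ S(1,3)–N(2,3)≠  → 2/5 unlike.
Row 2: S(2,1)–N(2,2)≠ S(2,1)–N(3,1)≠ N(2,2)–N(2,3)= N(2,2)–N(3,2)=  → 2/4 unlike.
Row 3: N(3,0)–N(3,1)= N(3,1)–N(3,2)= N(3,1)–N(4,1)= N(3,2)–N(4,2)=  → 0/4 unlike.
Row 4: N(4,1)–N(4,2)= N(4,1)–S(5,1)≠ N(4,2)–N(5,2)=  → 1/3 unlike.
Row 5: N(5,0)–S(5,1)≠ S(5,1)–N(5,2)≠ S(5,1)–S(6,1)= N(5,2)–S(5,3)≠ N(5,2)–S(6,2)≠  → 4/5 unlike.
Row 6: S(6,1)–S(6,2)=  → 0/1 unlike.
Total adjacent occupied pairs: 28; unlike-type pairs: 12.

12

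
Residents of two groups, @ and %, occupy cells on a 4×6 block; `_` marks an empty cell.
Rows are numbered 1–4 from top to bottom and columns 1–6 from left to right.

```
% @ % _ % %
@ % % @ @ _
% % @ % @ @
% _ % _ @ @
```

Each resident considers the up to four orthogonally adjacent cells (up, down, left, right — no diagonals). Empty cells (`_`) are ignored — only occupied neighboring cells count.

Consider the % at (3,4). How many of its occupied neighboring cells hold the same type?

0

Occupied neighbors of (3,4): (2,4)=@, (3,3)=@, (3,5)=@.
Same type (%): 0 of 3.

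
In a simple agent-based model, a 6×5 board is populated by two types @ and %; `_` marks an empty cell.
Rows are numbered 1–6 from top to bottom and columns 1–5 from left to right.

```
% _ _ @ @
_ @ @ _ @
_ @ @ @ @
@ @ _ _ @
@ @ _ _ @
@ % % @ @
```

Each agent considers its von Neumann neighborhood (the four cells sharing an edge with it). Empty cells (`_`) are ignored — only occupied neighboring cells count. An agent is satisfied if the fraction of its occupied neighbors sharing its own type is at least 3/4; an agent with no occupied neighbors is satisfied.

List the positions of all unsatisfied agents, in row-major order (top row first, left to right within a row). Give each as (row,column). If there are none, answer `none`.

(1,1)% 0/0 ok
(1,4)@ 1/1 ok
(1,5)@ 2/2 ok
(2,2)@ 2/2 ok
(2,3)@ 2/2 ok
(2,5)@ 2/2 ok
(3,2)@ 3/3 ok
(3,3)@ 3/3 ok
(3,4)@ 2/2 ok
(3,5)@ 3/3 ok
(4,1)@ 2/2 ok
(4,2)@ 3/3 ok
(4,5)@ 2/2 ok
(5,1)@ 3/3 ok
(5,2)@ 2/3 unhappy
(5,5)@ 2/2 ok
(6,1)@ 1/2 unhappy
(6,2)% 1/3 unhappy
(6,3)% 1/2 unhappy
(6,4)@ 1/2 unhappy
(6,5)@ 2/2 ok

(5,2), (6,1), (6,2), (6,3), (6,4)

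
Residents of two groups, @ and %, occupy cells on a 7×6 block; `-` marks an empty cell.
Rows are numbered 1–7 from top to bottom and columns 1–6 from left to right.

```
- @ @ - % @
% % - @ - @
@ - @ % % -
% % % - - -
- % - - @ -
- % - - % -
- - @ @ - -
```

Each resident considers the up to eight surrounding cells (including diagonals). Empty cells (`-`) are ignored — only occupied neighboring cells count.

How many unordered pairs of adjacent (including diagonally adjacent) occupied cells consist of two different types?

20

Scan each occupied cell's neighbors to the right and below (and the two forward diagonals) so each pair is counted once.
From row 1: 6 unlike of 9 pairs (running 6/9).
From row 2: 6 unlike of 8 pairs (running 12/17).
From row 3: 5 unlike of 7 pairs (running 17/24).
From row 4: 0 unlike of 5 pairs (running 17/29).
From row 5: 1 unlike of 2 pairs (running 18/31).
From row 6: 2 unlike of 2 pairs (running 20/33).
From row 7: 0 unlike of 1 pairs (running 20/34).
Total adjacent occupied pairs: 34; unlike-type pairs: 20.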